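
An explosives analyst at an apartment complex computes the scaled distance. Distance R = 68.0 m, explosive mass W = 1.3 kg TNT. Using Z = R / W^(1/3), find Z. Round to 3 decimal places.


Scaled distance calculation:
W^(1/3) = 1.3^(1/3) = 1.091393
Z = R / W^(1/3) = 68.0 / 1.091393
Z = 62.306 m/kg^(1/3)

62.306


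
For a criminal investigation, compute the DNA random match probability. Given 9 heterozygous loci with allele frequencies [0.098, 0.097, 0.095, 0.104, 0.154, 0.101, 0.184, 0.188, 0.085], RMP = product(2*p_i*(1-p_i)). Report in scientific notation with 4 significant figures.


Computing RMP for 9 loci:
Locus 1: 2 * 0.098 * 0.902 = 0.176792
Locus 2: 2 * 0.097 * 0.903 = 0.175182
Locus 3: 2 * 0.095 * 0.905 = 0.17195
Locus 4: 2 * 0.104 * 0.896 = 0.186368
Locus 5: 2 * 0.154 * 0.846 = 0.260568
Locus 6: 2 * 0.101 * 0.899 = 0.181598
Locus 7: 2 * 0.184 * 0.816 = 0.300288
Locus 8: 2 * 0.188 * 0.812 = 0.305312
Locus 9: 2 * 0.085 * 0.915 = 0.15555
RMP = 6.697e-07

6.697e-07


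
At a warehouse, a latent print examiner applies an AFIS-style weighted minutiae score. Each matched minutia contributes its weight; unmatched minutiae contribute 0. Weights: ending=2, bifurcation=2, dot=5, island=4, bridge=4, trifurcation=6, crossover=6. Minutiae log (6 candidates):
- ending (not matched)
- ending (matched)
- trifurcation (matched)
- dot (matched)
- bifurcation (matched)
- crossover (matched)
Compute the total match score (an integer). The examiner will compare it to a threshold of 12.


Weighted minutiae match score:
  ending: not matched, +0
  ending: matched, +2 (running total 2)
  trifurcation: matched, +6 (running total 8)
  dot: matched, +5 (running total 13)
  bifurcation: matched, +2 (running total 15)
  crossover: matched, +6 (running total 21)
Total score = 21
Threshold = 12; verdict = identification

21


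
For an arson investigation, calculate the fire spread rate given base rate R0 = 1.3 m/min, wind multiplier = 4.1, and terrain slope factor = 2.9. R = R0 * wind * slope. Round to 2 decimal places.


Fire spread rate calculation:
R = R0 * wind_factor * slope_factor
= 1.3 * 4.1 * 2.9
= 5.33 * 2.9
= 15.46 m/min

15.46


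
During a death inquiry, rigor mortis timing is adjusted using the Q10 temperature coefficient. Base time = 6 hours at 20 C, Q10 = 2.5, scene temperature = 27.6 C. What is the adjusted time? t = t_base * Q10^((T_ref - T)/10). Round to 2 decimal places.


Rigor mortis time adjustment:
Exponent = (T_ref - T_actual) / 10 = (20 - 27.6) / 10 = -0.76
Q10 factor = 2.5^-0.76 = 0.49839
t_adjusted = 6 * 0.49839 = 2.99 hours

2.99


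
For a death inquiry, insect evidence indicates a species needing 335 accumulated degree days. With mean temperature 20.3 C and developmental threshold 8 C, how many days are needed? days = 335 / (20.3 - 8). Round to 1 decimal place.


Insect development time:
Effective temperature = avg_temp - T_base = 20.3 - 8 = 12.3 C
Days = ADD / effective_temp = 335 / 12.3 = 27.2 days

27.2


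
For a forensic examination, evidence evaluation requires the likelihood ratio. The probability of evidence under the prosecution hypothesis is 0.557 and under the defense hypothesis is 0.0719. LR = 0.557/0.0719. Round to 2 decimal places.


Likelihood ratio calculation:
LR = P(E|Hp) / P(E|Hd)
LR = 0.557 / 0.0719
LR = 7.75

7.75


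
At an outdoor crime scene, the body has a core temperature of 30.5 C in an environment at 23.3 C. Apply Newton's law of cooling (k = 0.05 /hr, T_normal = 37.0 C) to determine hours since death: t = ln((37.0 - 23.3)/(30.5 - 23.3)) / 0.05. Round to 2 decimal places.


Using Newton's law of cooling:
t = ln((T_normal - T_ambient) / (T_body - T_ambient)) / k
T_normal - T_ambient = 13.7
T_body - T_ambient = 7.2
Ratio = 1.902778
ln(ratio) = 0.643315
t = 0.643315 / 0.05 = 12.87 hours

12.87


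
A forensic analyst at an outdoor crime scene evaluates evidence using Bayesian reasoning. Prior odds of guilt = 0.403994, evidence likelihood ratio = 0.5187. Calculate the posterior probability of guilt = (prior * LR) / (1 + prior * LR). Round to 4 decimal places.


Bayesian evidence evaluation:
Posterior odds = prior_odds * LR = 0.403994 * 0.5187 = 0.2095517
Posterior probability = posterior_odds / (1 + posterior_odds)
= 0.2095517 / (1 + 0.2095517)
= 0.2095517 / 1.2095517
= 0.1732

0.1732


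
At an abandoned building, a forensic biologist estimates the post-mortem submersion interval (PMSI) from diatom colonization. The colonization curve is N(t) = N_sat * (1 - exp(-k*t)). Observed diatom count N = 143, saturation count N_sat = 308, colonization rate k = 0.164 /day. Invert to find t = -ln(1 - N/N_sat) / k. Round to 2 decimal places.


PMSI from diatom colonization curve:
N / N_sat = 143 / 308 = 0.464286
1 - N/N_sat = 0.535714
ln(1 - N/N_sat) = -0.624155
t = -ln(1 - N/N_sat) / k = -(-0.624155) / 0.164 = 3.81 days

3.81


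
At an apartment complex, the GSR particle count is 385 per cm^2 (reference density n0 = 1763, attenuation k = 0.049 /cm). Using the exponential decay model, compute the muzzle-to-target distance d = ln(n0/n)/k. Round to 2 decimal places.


GSR distance calculation:
n0/n = 1763 / 385 = 4.579221
ln(n0/n) = 1.521529
d = 1.521529 / 0.049 = 31.05 cm

31.05


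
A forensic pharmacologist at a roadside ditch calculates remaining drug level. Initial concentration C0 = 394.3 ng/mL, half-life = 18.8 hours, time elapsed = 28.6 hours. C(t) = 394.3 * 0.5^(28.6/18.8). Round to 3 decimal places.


Drug concentration decay:
Number of half-lives = t / t_half = 28.6 / 18.8 = 1.521277
Decay factor = 0.5^1.521277 = 0.34837741
C(t) = 394.3 * 0.34837741 = 137.365 ng/mL

137.365


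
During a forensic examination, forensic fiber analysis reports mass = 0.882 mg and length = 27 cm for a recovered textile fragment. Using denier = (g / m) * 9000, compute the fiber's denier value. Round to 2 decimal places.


Denier calculation:
Mass in grams = 0.882 mg / 1000 = 0.000882 g
Length in meters = 27 cm / 100 = 0.27 m
Linear density = mass / length = 0.000882 / 0.27 = 0.00326667 g/m
Denier = (g/m) * 9000 = 0.00326667 * 9000 = 29.40

29.40


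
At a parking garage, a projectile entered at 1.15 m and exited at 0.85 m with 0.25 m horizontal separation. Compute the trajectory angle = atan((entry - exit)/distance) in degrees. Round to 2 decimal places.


Bullet trajectory angle:
Height difference = 1.15 - 0.85 = 0.3 m
angle = atan(0.3 / 0.25)
angle = atan(1.2)
angle = 50.19 degrees

50.19


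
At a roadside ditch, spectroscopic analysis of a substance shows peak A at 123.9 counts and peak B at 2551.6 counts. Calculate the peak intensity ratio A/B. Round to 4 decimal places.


Spectral peak ratio:
Peak A = 123.9 counts
Peak B = 2551.6 counts
Ratio = 123.9 / 2551.6 = 0.0486

0.0486


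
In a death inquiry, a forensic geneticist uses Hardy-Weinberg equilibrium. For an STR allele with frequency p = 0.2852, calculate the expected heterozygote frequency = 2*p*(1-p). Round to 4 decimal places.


Hardy-Weinberg heterozygote frequency:
q = 1 - p = 1 - 0.2852 = 0.7148
2pq = 2 * 0.2852 * 0.7148 = 0.4077

0.4077


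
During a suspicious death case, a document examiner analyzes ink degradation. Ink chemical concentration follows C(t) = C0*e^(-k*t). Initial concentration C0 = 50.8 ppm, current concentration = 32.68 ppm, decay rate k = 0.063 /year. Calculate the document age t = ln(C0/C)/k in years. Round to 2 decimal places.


Document age estimation:
C0/C = 50.8 / 32.68 = 1.554468
ln(C0/C) = 0.441133
t = 0.441133 / 0.063 = 7.00 years

7.00


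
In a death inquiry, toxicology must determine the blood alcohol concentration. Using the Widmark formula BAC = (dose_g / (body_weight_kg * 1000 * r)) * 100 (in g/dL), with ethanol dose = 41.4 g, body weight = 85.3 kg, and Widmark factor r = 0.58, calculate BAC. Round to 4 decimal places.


Applying the Widmark formula:
BAC = (dose_g / (body_wt * 1000 * r)) * 100
Denominator = 85.3 * 1000 * 0.58 = 49474
BAC = (41.4 / 49474) * 100
BAC = 0.0837 g/dL

0.0837


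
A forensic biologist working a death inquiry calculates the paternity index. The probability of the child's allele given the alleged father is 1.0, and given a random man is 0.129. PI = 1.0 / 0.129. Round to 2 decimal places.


Paternity Index calculation:
PI = P(allele|father) / P(allele|random)
PI = 1.0 / 0.129
PI = 7.75

7.75


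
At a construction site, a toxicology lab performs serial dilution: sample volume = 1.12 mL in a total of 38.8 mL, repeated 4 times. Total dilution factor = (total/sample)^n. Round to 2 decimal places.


Dilution factor calculation:
Single dilution = V_total / V_sample = 38.8 / 1.12 ≈ 34.642857
Number of dilutions = 4
Total DF = (38.8 / 1.12)^4 (full precision, rounded at the end) = 1440306.14

1440306.14


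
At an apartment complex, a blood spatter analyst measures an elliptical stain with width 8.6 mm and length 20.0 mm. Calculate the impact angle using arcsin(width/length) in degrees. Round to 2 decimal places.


Blood spatter impact angle calculation:
width / length = 8.6 / 20.0 = 0.43
angle = arcsin(0.43)
angle = 25.47 degrees

25.47


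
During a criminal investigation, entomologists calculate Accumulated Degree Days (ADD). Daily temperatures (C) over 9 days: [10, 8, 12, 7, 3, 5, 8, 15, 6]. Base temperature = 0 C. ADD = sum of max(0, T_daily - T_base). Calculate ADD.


Computing ADD day by day:
Day 1: max(0, 10 - 0) = 10
Day 2: max(0, 8 - 0) = 8
Day 3: max(0, 12 - 0) = 12
Day 4: max(0, 7 - 0) = 7
Day 5: max(0, 3 - 0) = 3
Day 6: max(0, 5 - 0) = 5
Day 7: max(0, 8 - 0) = 8
Day 8: max(0, 15 - 0) = 15
Day 9: max(0, 6 - 0) = 6
Total ADD = 74

74


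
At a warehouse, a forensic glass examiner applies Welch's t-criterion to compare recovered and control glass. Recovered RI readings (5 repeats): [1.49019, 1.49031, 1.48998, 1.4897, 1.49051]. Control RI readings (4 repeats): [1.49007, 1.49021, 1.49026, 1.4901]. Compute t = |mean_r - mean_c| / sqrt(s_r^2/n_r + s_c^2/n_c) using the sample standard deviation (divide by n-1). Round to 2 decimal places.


Welch's t-criterion for glass RI comparison:
Recovered mean = sum / n_r = 7.45069 / 5 = 1.490138
Control mean = sum / n_c = 5.96064 / 4 = 1.49016
Recovered sample variance s_r^2 = 9.687e-08
Control sample variance s_c^2 = 8.06667e-09
Welch SE (unpooled) = sqrt(s_r^2/n_r + s_c^2/n_c) = sqrt(1.9374e-08 + 2.01667e-09) = sqrt(2.13907e-08) = 0.000146256
|mean_r - mean_c| = 2.2e-05
t = 2.2e-05 / 0.000146256 = 0.15

0.15


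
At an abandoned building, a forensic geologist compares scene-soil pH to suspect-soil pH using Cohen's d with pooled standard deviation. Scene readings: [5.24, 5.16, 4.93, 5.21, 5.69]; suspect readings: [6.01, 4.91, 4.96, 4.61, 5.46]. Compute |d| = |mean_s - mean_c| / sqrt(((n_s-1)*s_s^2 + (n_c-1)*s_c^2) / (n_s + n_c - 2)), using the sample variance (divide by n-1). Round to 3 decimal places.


Pooled-variance Cohen's d for soil pH comparison:
Scene mean = 26.23 / 5 = 5.246
Suspect mean = 25.95 / 5 = 5.19
Scene sample variance s_s^2 = 0.07643
Suspect sample variance s_c^2 = 0.30325
Pooled variance = ((n_s-1)*s_s^2 + (n_c-1)*s_c^2) / (n_s + n_c - 2) = 0.18984
Pooled SD = sqrt(0.18984) = 0.435706
Mean difference = 0.056
|d| = |0.056| / 0.435706 = 0.129

0.129


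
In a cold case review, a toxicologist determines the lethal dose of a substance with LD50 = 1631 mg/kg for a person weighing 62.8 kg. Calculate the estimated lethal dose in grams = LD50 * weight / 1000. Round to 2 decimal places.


Lethal dose calculation:
Lethal dose = LD50 * body_weight / 1000
= 1631 * 62.8 / 1000
= 102426.8 / 1000
= 102.43 g

102.43


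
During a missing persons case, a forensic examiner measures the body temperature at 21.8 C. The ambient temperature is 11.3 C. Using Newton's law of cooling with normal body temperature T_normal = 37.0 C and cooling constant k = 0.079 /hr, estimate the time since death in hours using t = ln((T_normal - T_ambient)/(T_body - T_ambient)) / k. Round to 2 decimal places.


Using Newton's law of cooling:
t = ln((T_normal - T_ambient) / (T_body - T_ambient)) / k
T_normal - T_ambient = 25.7
T_body - T_ambient = 10.5
Ratio = 2.447619
ln(ratio) = 0.895116
t = 0.895116 / 0.079 = 11.33 hours

11.33


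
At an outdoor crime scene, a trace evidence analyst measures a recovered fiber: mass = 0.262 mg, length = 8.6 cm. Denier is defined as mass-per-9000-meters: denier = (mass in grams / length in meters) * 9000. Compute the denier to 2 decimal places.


Denier calculation:
Mass in grams = 0.262 mg / 1000 = 0.000262 g
Length in meters = 8.6 cm / 100 = 0.086 m
Linear density = mass / length = 0.000262 / 0.086 = 0.00304651 g/m
Denier = (g/m) * 9000 = 0.00304651 * 9000 = 27.42

27.42


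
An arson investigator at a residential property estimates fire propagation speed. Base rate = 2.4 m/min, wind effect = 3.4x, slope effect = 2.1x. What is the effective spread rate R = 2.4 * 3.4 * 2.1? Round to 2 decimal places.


Fire spread rate calculation:
R = R0 * wind_factor * slope_factor
= 2.4 * 3.4 * 2.1
= 8.16 * 2.1
= 17.14 m/min

17.14


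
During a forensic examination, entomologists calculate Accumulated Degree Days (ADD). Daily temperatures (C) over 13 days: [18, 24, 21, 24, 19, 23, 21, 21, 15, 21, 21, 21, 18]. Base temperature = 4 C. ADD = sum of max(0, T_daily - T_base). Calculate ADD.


Computing ADD day by day:
Day 1: max(0, 18 - 4) = 14
Day 2: max(0, 24 - 4) = 20
Day 3: max(0, 21 - 4) = 17
Day 4: max(0, 24 - 4) = 20
Day 5: max(0, 19 - 4) = 15
Day 6: max(0, 23 - 4) = 19
Day 7: max(0, 21 - 4) = 17
Day 8: max(0, 21 - 4) = 17
Day 9: max(0, 15 - 4) = 11
Day 10: max(0, 21 - 4) = 17
Day 11: max(0, 21 - 4) = 17
Day 12: max(0, 21 - 4) = 17
Day 13: max(0, 18 - 4) = 14
Total ADD = 215

215


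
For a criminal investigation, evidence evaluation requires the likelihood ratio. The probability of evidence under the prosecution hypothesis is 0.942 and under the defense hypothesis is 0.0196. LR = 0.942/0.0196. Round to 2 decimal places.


Likelihood ratio calculation:
LR = P(E|Hp) / P(E|Hd)
LR = 0.942 / 0.0196
LR = 48.06

48.06


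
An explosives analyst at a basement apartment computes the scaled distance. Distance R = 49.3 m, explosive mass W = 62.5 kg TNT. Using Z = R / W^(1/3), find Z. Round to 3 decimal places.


Scaled distance calculation:
W^(1/3) = 62.5^(1/3) = 3.968503
Z = R / W^(1/3) = 49.3 / 3.968503
Z = 12.423 m/kg^(1/3)

12.423


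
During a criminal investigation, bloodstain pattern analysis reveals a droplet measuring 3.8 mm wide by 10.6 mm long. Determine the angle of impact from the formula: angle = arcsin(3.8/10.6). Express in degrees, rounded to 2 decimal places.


Blood spatter impact angle calculation:
width / length = 3.8 / 10.6 = 0.358491
angle = arcsin(0.358491)
angle = 21.01 degrees

21.01


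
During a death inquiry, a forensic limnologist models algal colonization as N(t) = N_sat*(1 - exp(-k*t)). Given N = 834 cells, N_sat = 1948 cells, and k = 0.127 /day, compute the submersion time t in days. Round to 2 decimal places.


PMSI from diatom colonization curve:
N / N_sat = 834 / 1948 = 0.428131
1 - N/N_sat = 0.571869
ln(1 - N/N_sat) = -0.558845
t = -ln(1 - N/N_sat) / k = -(-0.558845) / 0.127 = 4.40 days

4.40


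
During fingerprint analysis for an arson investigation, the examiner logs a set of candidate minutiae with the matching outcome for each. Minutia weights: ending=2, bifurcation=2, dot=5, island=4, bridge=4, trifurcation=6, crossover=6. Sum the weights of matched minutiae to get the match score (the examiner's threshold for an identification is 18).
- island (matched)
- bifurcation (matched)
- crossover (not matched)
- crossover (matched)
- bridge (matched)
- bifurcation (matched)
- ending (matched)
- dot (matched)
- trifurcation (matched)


Weighted minutiae match score:
  island: matched, +4 (running total 4)
  bifurcation: matched, +2 (running total 6)
  crossover: not matched, +0
  crossover: matched, +6 (running total 12)
  bridge: matched, +4 (running total 16)
  bifurcation: matched, +2 (running total 18)
  ending: matched, +2 (running total 20)
  dot: matched, +5 (running total 25)
  trifurcation: matched, +6 (running total 31)
Total score = 31
Threshold = 18; verdict = identification

31


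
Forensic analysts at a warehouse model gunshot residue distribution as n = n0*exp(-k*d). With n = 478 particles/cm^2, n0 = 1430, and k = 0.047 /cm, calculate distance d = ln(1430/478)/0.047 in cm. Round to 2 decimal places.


GSR distance calculation:
n0/n = 1430 / 478 = 2.991632
ln(n0/n) = 1.095819
d = 1.095819 / 0.047 = 23.32 cm

23.32


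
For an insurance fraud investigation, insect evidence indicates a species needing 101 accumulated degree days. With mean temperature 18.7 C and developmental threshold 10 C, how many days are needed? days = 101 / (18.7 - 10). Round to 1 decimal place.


Insect development time:
Effective temperature = avg_temp - T_base = 18.7 - 10 = 8.7 C
Days = ADD / effective_temp = 101 / 8.7 = 11.6 days

11.6


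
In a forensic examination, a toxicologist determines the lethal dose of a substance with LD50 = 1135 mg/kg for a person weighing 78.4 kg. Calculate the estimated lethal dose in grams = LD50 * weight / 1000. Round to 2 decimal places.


Lethal dose calculation:
Lethal dose = LD50 * body_weight / 1000
= 1135 * 78.4 / 1000
= 88984 / 1000
= 88.98 g

88.98


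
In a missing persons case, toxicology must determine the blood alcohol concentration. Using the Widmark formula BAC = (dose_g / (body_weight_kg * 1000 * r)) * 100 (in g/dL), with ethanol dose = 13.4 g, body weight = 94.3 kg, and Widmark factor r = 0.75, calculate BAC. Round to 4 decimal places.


Applying the Widmark formula:
BAC = (dose_g / (body_wt * 1000 * r)) * 100
Denominator = 94.3 * 1000 * 0.75 = 70725
BAC = (13.4 / 70725) * 100
BAC = 0.0189 g/dL

0.0189


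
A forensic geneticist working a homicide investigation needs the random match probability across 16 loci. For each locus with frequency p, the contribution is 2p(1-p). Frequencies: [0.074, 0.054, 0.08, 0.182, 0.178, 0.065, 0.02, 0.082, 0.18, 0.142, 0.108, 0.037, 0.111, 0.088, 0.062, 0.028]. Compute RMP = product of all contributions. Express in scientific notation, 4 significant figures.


Computing RMP for 16 loci:
Locus 1: 2 * 0.074 * 0.926 = 0.137048
Locus 2: 2 * 0.054 * 0.946 = 0.102168
Locus 3: 2 * 0.08 * 0.92 = 0.1472
Locus 4: 2 * 0.182 * 0.818 = 0.297752
Locus 5: 2 * 0.178 * 0.822 = 0.292632
Locus 6: 2 * 0.065 * 0.935 = 0.12155
Locus 7: 2 * 0.02 * 0.98 = 0.0392
Locus 8: 2 * 0.082 * 0.918 = 0.150552
Locus 9: 2 * 0.18 * 0.82 = 0.2952
Locus 10: 2 * 0.142 * 0.858 = 0.243672
Locus 11: 2 * 0.108 * 0.892 = 0.192672
Locus 12: 2 * 0.037 * 0.963 = 0.071262
Locus 13: 2 * 0.111 * 0.889 = 0.197358
Locus 14: 2 * 0.088 * 0.912 = 0.160512
Locus 15: 2 * 0.062 * 0.938 = 0.116312
Locus 16: 2 * 0.028 * 0.972 = 0.054432
RMP = 2.552e-14

2.552e-14


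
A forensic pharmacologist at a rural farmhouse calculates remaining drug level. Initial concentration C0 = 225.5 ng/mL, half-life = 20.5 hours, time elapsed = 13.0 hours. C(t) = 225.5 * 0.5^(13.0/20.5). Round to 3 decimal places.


Drug concentration decay:
Number of half-lives = t / t_half = 13.0 / 20.5 = 0.634146
Decay factor = 0.5^0.634146 = 0.64432211
C(t) = 225.5 * 0.64432211 = 145.295 ng/mL

145.295


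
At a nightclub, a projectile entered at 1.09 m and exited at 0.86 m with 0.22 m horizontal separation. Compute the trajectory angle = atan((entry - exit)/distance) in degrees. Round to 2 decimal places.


Bullet trajectory angle:
Height difference = 1.09 - 0.86 = 0.23 m
angle = atan(0.23 / 0.22)
angle = atan(1.045455)
angle = 46.27 degrees

46.27


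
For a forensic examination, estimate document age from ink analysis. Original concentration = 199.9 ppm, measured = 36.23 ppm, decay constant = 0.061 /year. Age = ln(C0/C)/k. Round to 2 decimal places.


Document age estimation:
C0/C = 199.9 / 36.23 = 5.517527
ln(C0/C) = 1.70793
t = 1.70793 / 0.061 = 28.00 years

28.00


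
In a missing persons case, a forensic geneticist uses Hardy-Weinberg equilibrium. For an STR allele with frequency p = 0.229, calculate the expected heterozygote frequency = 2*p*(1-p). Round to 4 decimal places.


Hardy-Weinberg heterozygote frequency:
q = 1 - p = 1 - 0.229 = 0.771
2pq = 2 * 0.229 * 0.771 = 0.3531

0.3531


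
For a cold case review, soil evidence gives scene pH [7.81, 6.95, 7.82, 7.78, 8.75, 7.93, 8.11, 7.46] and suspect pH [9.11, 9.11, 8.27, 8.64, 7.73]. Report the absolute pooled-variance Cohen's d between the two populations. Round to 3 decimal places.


Pooled-variance Cohen's d for soil pH comparison:
Scene mean = 62.61 / 8 = 7.82625
Suspect mean = 42.86 / 5 = 8.572
Scene sample variance s_s^2 = 0.264141
Suspect sample variance s_c^2 = 0.34592
Pooled variance = ((n_s-1)*s_s^2 + (n_c-1)*s_c^2) / (n_s + n_c - 2) = 0.293879
Pooled SD = sqrt(0.293879) = 0.542106
Mean difference = -0.74575
|d| = |-0.74575| / 0.542106 = 1.376

1.376


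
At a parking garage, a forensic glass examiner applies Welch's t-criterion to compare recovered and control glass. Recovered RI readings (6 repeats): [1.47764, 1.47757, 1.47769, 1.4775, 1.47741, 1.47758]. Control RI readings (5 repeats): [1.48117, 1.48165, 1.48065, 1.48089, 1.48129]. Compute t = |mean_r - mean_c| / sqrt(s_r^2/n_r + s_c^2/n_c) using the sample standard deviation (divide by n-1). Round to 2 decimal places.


Welch's t-criterion for glass RI comparison:
Recovered mean = sum / n_r = 8.86539 / 6 = 1.477565
Control mean = sum / n_c = 7.40565 / 5 = 1.48113
Recovered sample variance s_r^2 = 9.95e-09
Control sample variance s_c^2 = 1.464e-07
Welch SE (unpooled) = sqrt(s_r^2/n_r + s_c^2/n_c) = sqrt(1.65833e-09 + 2.928e-08) = sqrt(3.09383e-08) = 0.000175893
|mean_r - mean_c| = 0.003565
t = 0.003565 / 0.000175893 = 20.27

20.27


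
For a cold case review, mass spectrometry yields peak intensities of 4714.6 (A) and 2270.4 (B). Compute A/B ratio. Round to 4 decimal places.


Spectral peak ratio:
Peak A = 4714.6 counts
Peak B = 2270.4 counts
Ratio = 4714.6 / 2270.4 = 2.0766

2.0766


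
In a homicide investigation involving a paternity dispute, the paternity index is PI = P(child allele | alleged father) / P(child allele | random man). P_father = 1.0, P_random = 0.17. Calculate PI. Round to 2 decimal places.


Paternity Index calculation:
PI = P(allele|father) / P(allele|random)
PI = 1.0 / 0.17
PI = 5.88

5.88


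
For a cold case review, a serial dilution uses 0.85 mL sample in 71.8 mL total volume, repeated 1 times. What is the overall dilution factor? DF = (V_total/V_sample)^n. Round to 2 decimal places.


Dilution factor calculation:
Single dilution = V_total / V_sample = 71.8 / 0.85 ≈ 84.470588
Number of dilutions = 1
Total DF = (71.8 / 0.85)^1 (full precision, rounded at the end) = 84.47

84.47


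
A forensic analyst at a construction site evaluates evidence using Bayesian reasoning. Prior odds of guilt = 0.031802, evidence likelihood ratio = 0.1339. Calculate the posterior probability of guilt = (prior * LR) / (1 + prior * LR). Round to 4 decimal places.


Bayesian evidence evaluation:
Posterior odds = prior_odds * LR = 0.031802 * 0.1339 = 0.004258288
Posterior probability = posterior_odds / (1 + posterior_odds)
= 0.004258288 / (1 + 0.004258288)
= 0.004258288 / 1.004258288
= 0.0042

0.0042


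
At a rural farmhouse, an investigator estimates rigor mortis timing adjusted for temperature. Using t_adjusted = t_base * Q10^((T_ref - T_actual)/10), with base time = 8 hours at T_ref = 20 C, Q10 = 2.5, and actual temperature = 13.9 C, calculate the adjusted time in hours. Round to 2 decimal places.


Rigor mortis time adjustment:
Exponent = (T_ref - T_actual) / 10 = (20 - 13.9) / 10 = 0.61
Q10 factor = 2.5^0.61 = 1.74881
t_adjusted = 8 * 1.74881 = 13.99 hours

13.99


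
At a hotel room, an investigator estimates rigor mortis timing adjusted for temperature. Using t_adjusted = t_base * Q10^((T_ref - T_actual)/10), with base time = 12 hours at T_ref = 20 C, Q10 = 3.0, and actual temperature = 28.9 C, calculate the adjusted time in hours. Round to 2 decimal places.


Rigor mortis time adjustment:
Exponent = (T_ref - T_actual) / 10 = (20 - 28.9) / 10 = -0.89
Q10 factor = 3.0^-0.89 = 0.37615
t_adjusted = 12 * 0.37615 = 4.51 hours

4.51


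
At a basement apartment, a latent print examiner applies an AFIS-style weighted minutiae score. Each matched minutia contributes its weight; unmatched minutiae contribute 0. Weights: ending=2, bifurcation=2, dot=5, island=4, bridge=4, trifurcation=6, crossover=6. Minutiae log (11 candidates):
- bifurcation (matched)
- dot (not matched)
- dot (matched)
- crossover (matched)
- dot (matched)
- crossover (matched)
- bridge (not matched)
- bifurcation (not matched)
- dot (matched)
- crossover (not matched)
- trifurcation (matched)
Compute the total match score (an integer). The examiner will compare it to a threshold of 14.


Weighted minutiae match score:
  bifurcation: matched, +2 (running total 2)
  dot: not matched, +0
  dot: matched, +5 (running total 7)
  crossover: matched, +6 (running total 13)
  dot: matched, +5 (running total 18)
  crossover: matched, +6 (running total 24)
  bridge: not matched, +0
  bifurcation: not matched, +0
  dot: matched, +5 (running total 29)
  crossover: not matched, +0
  trifurcation: matched, +6 (running total 35)
Total score = 35
Threshold = 14; verdict = identification

35


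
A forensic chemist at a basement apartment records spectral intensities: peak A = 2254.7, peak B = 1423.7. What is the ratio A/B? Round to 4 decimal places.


Spectral peak ratio:
Peak A = 2254.7 counts
Peak B = 1423.7 counts
Ratio = 2254.7 / 1423.7 = 1.5837

1.5837


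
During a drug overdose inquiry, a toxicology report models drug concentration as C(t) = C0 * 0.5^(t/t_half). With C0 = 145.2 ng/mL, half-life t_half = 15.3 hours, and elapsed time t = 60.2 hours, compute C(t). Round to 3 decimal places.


Drug concentration decay:
Number of half-lives = t / t_half = 60.2 / 15.3 = 3.934641
Decay factor = 0.5^3.934641 = 0.06539658
C(t) = 145.2 * 0.06539658 = 9.496 ng/mL

9.496


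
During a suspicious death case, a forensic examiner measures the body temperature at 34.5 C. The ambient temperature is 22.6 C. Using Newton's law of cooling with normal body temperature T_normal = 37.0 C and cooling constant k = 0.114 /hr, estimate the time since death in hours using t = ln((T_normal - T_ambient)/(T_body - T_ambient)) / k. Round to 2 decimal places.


Using Newton's law of cooling:
t = ln((T_normal - T_ambient) / (T_body - T_ambient)) / k
T_normal - T_ambient = 14.4
T_body - T_ambient = 11.9
Ratio = 1.210084
ln(ratio) = 0.19069
t = 0.19069 / 0.114 = 1.67 hours

1.67


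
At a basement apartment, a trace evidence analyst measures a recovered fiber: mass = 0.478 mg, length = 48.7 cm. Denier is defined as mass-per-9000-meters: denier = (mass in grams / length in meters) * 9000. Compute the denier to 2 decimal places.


Denier calculation:
Mass in grams = 0.478 mg / 1000 = 0.000478 g
Length in meters = 48.7 cm / 100 = 0.487 m
Linear density = mass / length = 0.000478 / 0.487 = 0.00098152 g/m
Denier = (g/m) * 9000 = 0.00098152 * 9000 = 8.83

8.83


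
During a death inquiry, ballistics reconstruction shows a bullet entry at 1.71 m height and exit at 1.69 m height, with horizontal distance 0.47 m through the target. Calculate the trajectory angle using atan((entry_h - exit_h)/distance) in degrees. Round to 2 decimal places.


Bullet trajectory angle:
Height difference = 1.71 - 1.69 = 0.02 m
angle = atan(0.02 / 0.47)
angle = atan(0.042553)
angle = 2.44 degrees

2.44


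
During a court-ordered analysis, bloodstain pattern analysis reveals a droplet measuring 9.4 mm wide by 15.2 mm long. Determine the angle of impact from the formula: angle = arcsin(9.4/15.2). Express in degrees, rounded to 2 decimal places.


Blood spatter impact angle calculation:
width / length = 9.4 / 15.2 = 0.618421
angle = arcsin(0.618421)
angle = 38.20 degrees

38.20


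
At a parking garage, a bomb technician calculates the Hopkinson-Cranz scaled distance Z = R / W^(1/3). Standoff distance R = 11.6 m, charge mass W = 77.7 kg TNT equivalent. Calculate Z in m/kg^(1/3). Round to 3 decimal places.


Scaled distance calculation:
W^(1/3) = 77.7^(1/3) = 4.267174
Z = R / W^(1/3) = 11.6 / 4.267174
Z = 2.718 m/kg^(1/3)

2.718


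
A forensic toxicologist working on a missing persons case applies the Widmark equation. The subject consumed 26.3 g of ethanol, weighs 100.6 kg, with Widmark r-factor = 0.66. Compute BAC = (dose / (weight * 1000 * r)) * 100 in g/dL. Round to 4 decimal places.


Applying the Widmark formula:
BAC = (dose_g / (body_wt * 1000 * r)) * 100
Denominator = 100.6 * 1000 * 0.66 = 66396
BAC = (26.3 / 66396) * 100
BAC = 0.0396 g/dL

0.0396


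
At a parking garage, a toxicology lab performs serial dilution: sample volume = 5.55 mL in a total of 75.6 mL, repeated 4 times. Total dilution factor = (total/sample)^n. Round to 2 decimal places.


Dilution factor calculation:
Single dilution = V_total / V_sample = 75.6 / 5.55 ≈ 13.621622
Number of dilutions = 4
Total DF = (75.6 / 5.55)^4 (full precision, rounded at the end) = 34428.27

34428.27


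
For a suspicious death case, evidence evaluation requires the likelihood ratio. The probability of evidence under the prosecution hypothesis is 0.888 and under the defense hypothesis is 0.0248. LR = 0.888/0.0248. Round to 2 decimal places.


Likelihood ratio calculation:
LR = P(E|Hp) / P(E|Hd)
LR = 0.888 / 0.0248
LR = 35.81

35.81


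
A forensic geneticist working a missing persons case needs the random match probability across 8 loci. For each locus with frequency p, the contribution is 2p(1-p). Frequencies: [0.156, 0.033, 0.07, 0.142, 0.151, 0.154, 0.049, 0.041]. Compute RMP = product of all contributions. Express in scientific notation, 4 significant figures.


Computing RMP for 8 loci:
Locus 1: 2 * 0.156 * 0.844 = 0.263328
Locus 2: 2 * 0.033 * 0.967 = 0.063822
Locus 3: 2 * 0.07 * 0.93 = 0.1302
Locus 4: 2 * 0.142 * 0.858 = 0.243672
Locus 5: 2 * 0.151 * 0.849 = 0.256398
Locus 6: 2 * 0.154 * 0.846 = 0.260568
Locus 7: 2 * 0.049 * 0.951 = 0.093198
Locus 8: 2 * 0.041 * 0.959 = 0.078638
RMP = 2.611e-07

2.611e-07


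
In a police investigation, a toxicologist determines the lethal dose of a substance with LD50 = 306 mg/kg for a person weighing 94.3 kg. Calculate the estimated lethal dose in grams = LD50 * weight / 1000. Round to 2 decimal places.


Lethal dose calculation:
Lethal dose = LD50 * body_weight / 1000
= 306 * 94.3 / 1000
= 28855.8 / 1000
= 28.86 g

28.86


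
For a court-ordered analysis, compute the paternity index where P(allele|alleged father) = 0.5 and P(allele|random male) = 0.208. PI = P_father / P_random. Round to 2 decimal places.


Paternity Index calculation:
PI = P(allele|father) / P(allele|random)
PI = 0.5 / 0.208
PI = 2.40

2.40


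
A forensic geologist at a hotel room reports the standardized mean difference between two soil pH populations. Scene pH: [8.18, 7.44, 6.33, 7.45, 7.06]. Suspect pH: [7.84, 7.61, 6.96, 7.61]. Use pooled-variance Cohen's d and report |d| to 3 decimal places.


Pooled-variance Cohen's d for soil pH comparison:
Scene mean = 36.46 / 5 = 7.292
Suspect mean = 30.02 / 4 = 7.505
Scene sample variance s_s^2 = 0.45367
Suspect sample variance s_c^2 = 0.143767
Pooled variance = ((n_s-1)*s_s^2 + (n_c-1)*s_c^2) / (n_s + n_c - 2) = 0.320854
Pooled SD = sqrt(0.320854) = 0.56644
Mean difference = -0.213
|d| = |-0.213| / 0.56644 = 0.376

0.376


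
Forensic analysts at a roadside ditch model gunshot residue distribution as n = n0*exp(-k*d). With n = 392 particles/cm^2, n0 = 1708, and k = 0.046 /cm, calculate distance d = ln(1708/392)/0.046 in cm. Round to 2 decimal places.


GSR distance calculation:
n0/n = 1708 / 392 = 4.357143
ln(n0/n) = 1.471817
d = 1.471817 / 0.046 = 32.00 cm

32.00


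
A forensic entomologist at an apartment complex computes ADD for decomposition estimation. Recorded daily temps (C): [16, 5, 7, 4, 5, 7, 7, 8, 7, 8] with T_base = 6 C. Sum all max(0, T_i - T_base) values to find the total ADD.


Computing ADD day by day:
Day 1: max(0, 16 - 6) = 10
Day 2: max(0, 5 - 6) = 0
Day 3: max(0, 7 - 6) = 1
Day 4: max(0, 4 - 6) = 0
Day 5: max(0, 5 - 6) = 0
Day 6: max(0, 7 - 6) = 1
Day 7: max(0, 7 - 6) = 1
Day 8: max(0, 8 - 6) = 2
Day 9: max(0, 7 - 6) = 1
Day 10: max(0, 8 - 6) = 2
Total ADD = 18

18


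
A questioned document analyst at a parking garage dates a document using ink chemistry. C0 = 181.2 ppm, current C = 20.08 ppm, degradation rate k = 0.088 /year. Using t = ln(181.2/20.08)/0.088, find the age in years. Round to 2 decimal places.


Document age estimation:
C0/C = 181.2 / 20.08 = 9.023904
ln(C0/C) = 2.199877
t = 2.199877 / 0.088 = 25.00 years

25.00


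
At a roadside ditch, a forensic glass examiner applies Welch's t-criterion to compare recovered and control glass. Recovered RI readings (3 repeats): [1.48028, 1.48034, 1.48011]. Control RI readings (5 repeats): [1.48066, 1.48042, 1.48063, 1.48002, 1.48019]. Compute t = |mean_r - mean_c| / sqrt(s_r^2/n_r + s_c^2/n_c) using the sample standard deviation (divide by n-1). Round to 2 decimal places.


Welch's t-criterion for glass RI comparison:
Recovered mean = sum / n_r = 4.44073 / 3 = 1.4802433
Control mean = sum / n_c = 7.40192 / 5 = 1.480384
Recovered sample variance s_r^2 = 1.42333e-08
Control sample variance s_c^2 = 7.703e-08
Welch SE (unpooled) = sqrt(s_r^2/n_r + s_c^2/n_c) = sqrt(4.74444e-09 + 1.5406e-08) = sqrt(2.01504e-08) = 0.000141952
|mean_r - mean_c| = 0.000140667
t = 0.000140667 / 0.000141952 = 0.99

0.99


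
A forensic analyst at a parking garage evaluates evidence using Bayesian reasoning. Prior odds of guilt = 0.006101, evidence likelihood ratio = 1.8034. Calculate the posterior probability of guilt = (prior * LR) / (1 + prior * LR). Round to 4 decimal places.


Bayesian evidence evaluation:
Posterior odds = prior_odds * LR = 0.006101 * 1.8034 = 0.01100254
Posterior probability = posterior_odds / (1 + posterior_odds)
= 0.01100254 / (1 + 0.01100254)
= 0.01100254 / 1.01100254
= 0.0109

0.0109


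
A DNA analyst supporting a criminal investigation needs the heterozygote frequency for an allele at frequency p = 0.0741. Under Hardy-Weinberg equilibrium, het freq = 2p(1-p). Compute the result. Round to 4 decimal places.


Hardy-Weinberg heterozygote frequency:
q = 1 - p = 1 - 0.0741 = 0.9259
2pq = 2 * 0.0741 * 0.9259 = 0.1372

0.1372


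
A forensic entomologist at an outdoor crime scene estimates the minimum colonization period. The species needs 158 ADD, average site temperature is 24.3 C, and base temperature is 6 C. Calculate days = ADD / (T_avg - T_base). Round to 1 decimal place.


Insect development time:
Effective temperature = avg_temp - T_base = 24.3 - 6 = 18.3 C
Days = ADD / effective_temp = 158 / 18.3 = 8.6 days

8.6


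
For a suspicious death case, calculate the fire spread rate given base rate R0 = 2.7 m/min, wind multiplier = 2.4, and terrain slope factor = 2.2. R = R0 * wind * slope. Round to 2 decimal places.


Fire spread rate calculation:
R = R0 * wind_factor * slope_factor
= 2.7 * 2.4 * 2.2
= 6.48 * 2.2
= 14.26 m/min

14.26


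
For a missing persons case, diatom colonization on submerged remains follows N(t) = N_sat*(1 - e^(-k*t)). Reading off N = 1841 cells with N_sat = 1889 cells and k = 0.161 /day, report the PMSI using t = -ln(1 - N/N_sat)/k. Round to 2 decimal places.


PMSI from diatom colonization curve:
N / N_sat = 1841 / 1889 = 0.97459
1 - N/N_sat = 0.02541
ln(1 - N/N_sat) = -3.672612
t = -ln(1 - N/N_sat) / k = -(-3.672612) / 0.161 = 22.81 days

22.81


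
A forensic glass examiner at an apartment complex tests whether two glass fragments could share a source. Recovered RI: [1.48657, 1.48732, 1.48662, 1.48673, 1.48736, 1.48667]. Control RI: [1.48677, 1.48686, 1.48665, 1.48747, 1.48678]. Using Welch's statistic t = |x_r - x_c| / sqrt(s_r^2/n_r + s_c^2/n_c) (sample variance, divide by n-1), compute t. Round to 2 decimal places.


Welch's t-criterion for glass RI comparison:
Recovered mean = sum / n_r = 8.92127 / 6 = 1.4868783
Control mean = sum / n_c = 7.43453 / 5 = 1.486906
Recovered sample variance s_r^2 = 1.30857e-07
Control sample variance s_c^2 = 1.0503e-07
Welch SE (unpooled) = sqrt(s_r^2/n_r + s_c^2/n_c) = sqrt(2.18094e-08 + 2.1006e-08) = sqrt(4.28154e-08) = 0.000206919
|mean_r - mean_c| = 2.76667e-05
t = 2.76667e-05 / 0.000206919 = 0.13

0.13


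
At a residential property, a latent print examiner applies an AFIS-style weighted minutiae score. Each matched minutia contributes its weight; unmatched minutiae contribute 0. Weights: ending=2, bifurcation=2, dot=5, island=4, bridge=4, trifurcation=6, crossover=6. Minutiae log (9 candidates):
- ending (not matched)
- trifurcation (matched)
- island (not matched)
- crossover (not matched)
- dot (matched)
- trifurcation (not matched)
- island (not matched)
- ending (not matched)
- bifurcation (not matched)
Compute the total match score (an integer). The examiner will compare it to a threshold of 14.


Weighted minutiae match score:
  ending: not matched, +0
  trifurcation: matched, +6 (running total 6)
  island: not matched, +0
  crossover: not matched, +0
  dot: matched, +5 (running total 11)
  trifurcation: not matched, +0
  island: not matched, +0
  ending: not matched, +0
  bifurcation: not matched, +0
Total score = 11
Threshold = 14; verdict = inconclusive

11


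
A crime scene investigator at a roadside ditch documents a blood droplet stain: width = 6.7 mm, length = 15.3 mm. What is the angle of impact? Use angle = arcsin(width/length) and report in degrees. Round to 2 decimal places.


Blood spatter impact angle calculation:
width / length = 6.7 / 15.3 = 0.437908
angle = arcsin(0.437908)
angle = 25.97 degrees

25.97


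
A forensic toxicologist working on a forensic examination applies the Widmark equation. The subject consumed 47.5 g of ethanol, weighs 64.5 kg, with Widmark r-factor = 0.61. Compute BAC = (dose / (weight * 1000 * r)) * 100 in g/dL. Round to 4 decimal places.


Applying the Widmark formula:
BAC = (dose_g / (body_wt * 1000 * r)) * 100
Denominator = 64.5 * 1000 * 0.61 = 39345
BAC = (47.5 / 39345) * 100
BAC = 0.1207 g/dL

0.1207


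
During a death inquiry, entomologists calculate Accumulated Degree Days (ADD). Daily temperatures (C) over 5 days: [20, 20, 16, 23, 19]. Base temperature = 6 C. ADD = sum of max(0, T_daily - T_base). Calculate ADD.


Computing ADD day by day:
Day 1: max(0, 20 - 6) = 14
Day 2: max(0, 20 - 6) = 14
Day 3: max(0, 16 - 6) = 10
Day 4: max(0, 23 - 6) = 17
Day 5: max(0, 19 - 6) = 13
Total ADD = 68

68


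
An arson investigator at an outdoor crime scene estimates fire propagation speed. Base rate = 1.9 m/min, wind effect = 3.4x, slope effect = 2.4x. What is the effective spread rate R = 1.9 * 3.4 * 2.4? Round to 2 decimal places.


Fire spread rate calculation:
R = R0 * wind_factor * slope_factor
= 1.9 * 3.4 * 2.4
= 6.46 * 2.4
= 15.50 m/min

15.50


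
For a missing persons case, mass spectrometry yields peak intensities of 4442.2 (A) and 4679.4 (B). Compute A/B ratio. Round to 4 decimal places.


Spectral peak ratio:
Peak A = 4442.2 counts
Peak B = 4679.4 counts
Ratio = 4442.2 / 4679.4 = 0.9493

0.9493


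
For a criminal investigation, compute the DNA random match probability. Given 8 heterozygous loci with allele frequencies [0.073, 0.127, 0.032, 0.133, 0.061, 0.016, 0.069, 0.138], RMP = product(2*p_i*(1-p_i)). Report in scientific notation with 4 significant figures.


Computing RMP for 8 loci:
Locus 1: 2 * 0.073 * 0.927 = 0.135342
Locus 2: 2 * 0.127 * 0.873 = 0.221742
Locus 3: 2 * 0.032 * 0.968 = 0.061952
Locus 4: 2 * 0.133 * 0.867 = 0.230622
Locus 5: 2 * 0.061 * 0.939 = 0.114558
Locus 6: 2 * 0.016 * 0.984 = 0.031488
Locus 7: 2 * 0.069 * 0.931 = 0.128478
Locus 8: 2 * 0.138 * 0.862 = 0.237912
RMP = 4.728e-08

4.728e-08


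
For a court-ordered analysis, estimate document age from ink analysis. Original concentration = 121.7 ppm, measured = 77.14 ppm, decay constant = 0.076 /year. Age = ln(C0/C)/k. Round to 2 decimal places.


Document age estimation:
C0/C = 121.7 / 77.14 = 1.577651
ln(C0/C) = 0.455937
t = 0.455937 / 0.076 = 6.00 years

6.00
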